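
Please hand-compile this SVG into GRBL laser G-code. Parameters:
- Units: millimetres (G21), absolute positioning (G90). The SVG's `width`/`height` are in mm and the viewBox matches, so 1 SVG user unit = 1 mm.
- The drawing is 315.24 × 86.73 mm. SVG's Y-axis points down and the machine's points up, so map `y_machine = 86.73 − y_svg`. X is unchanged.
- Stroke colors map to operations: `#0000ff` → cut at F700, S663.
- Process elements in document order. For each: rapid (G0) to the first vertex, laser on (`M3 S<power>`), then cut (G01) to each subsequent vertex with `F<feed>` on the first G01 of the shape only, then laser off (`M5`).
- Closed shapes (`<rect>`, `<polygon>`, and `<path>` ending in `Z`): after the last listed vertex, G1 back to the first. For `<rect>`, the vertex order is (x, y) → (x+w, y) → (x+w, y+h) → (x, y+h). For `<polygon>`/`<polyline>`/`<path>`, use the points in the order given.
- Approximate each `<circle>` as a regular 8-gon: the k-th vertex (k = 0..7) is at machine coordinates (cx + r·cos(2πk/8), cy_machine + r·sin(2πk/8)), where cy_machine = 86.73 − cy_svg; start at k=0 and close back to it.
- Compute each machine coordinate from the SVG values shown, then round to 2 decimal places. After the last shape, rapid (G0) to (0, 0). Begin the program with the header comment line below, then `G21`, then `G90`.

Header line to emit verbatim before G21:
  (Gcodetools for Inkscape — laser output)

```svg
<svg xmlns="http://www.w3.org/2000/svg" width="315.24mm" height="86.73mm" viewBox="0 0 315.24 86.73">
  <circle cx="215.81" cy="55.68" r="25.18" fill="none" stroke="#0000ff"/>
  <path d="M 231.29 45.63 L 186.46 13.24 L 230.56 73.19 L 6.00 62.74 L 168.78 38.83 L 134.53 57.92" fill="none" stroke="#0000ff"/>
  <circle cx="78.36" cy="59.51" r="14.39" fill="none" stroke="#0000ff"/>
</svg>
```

(Gcodetools for Inkscape — laser output)
G21
G90
G0 X240.99 Y31.05
M3 S663
G01 X233.61 Y48.85 F700
G01 X215.81 Y56.23
G01 X198.01 Y48.85
G01 X190.63 Y31.05
G01 X198.01 Y13.25
G01 X215.81 Y5.87
G01 X233.61 Y13.25
G01 X240.99 Y31.05
M5
G0 X231.29 Y41.10
M3 S663
G01 X186.46 Y73.49 F700
G01 X230.56 Y13.54
G01 X6.00 Y23.99
G01 X168.78 Y47.90
G01 X134.53 Y28.81
M5
G0 X92.75 Y27.22
M3 S663
G01 X88.54 Y37.40 F700
G01 X78.36 Y41.61
G01 X68.18 Y37.40
G01 X63.97 Y27.22
G01 X68.18 Y17.04
G01 X78.36 Y12.83
G01 X88.54 Y17.04
G01 X92.75 Y27.22
M5
G0 X0.00 Y0.00

1 u = 1 mm; y_m = 86.73 − y.

[1] `<circle>` circle, #0000ff→cut S663 F700: (240.99,31.05) → (233.61,48.85) → (215.81,56.23) → (198.01,48.85) → (190.63,31.05) → (198.01,13.25) → (215.81,5.87) → (233.61,13.25) → (240.99,31.05) (closed)

[2] `<path>` open polyline, #0000ff→cut S663 F700: (231.29,41.10) → (186.46,73.49) → (230.56,13.54) → (6.00,23.99) → (168.78,47.90) → (134.53,28.81)

[3] `<circle>` circle, #0000ff→cut S663 F700: (92.75,27.22) → (88.54,37.40) → (78.36,41.61) → (68.18,37.40) → (63.97,27.22) → (68.18,17.04) → (78.36,12.83) → (88.54,17.04) → (92.75,27.22) (closed)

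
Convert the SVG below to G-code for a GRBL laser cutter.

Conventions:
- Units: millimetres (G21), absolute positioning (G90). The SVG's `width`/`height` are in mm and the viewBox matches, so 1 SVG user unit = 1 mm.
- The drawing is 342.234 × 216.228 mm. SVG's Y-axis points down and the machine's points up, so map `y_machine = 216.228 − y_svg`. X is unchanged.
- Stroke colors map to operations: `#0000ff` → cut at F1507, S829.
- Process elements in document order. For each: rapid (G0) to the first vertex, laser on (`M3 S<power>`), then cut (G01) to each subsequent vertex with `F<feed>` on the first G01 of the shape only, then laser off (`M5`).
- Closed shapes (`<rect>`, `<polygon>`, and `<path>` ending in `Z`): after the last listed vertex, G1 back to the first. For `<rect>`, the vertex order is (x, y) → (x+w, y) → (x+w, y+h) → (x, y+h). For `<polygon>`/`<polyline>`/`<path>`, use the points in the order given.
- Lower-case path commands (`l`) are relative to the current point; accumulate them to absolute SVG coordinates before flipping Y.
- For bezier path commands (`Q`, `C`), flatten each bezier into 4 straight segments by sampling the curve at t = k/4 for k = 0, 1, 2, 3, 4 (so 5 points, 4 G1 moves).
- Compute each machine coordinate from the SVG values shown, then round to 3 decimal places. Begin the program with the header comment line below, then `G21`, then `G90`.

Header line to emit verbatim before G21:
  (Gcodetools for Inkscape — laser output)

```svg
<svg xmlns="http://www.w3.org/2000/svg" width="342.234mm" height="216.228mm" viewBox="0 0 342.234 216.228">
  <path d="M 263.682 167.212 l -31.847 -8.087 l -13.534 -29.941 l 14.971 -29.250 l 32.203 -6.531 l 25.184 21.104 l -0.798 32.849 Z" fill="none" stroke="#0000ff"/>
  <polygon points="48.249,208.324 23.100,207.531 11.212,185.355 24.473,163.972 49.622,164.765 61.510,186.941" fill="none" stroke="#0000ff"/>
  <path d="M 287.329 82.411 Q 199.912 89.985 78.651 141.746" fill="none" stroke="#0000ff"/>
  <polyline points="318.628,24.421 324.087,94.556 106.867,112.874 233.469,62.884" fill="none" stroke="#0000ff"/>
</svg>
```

Since the viewBox matches the mm dimensions, user units are millimetres directly. The only transform is the Y-flip y_m = 216.228 − y_svg.

Shape 1 is a regular polygon drawn with `<path>`. Its stroke #0000ff means cut at S829, F1507. After flipping Y the toolpath is (263.682,49.016) → (231.835,57.103) → (218.301,87.044) → (233.272,116.294) → (265.475,122.825) → (290.659,101.721) → (289.861,68.872) → (263.682,49.016), returning to the start.

Shape 2 is a regular polygon drawn with `<polygon>`. Its stroke #0000ff means cut at S829, F1507. After flipping Y the toolpath is (48.249,7.904) → (23.100,8.697) → (11.212,30.873) → (24.473,52.256) → (49.622,51.463) → (61.510,29.287) → (48.249,7.904), returning to the start.

Shape 3 is a quadratic bezier drawn with `<path>`. Its stroke #0000ff means cut at S829, F1507. After flipping Y the toolpath is (287.329,133.817) → (241.505,127.268) → (191.451,115.196) → (137.166,97.601) → (78.651,74.482).

Shape 4 is a open polyline drawn with `<polyline>`. Its stroke #0000ff means cut at S829, F1507. After flipping Y the toolpath is (318.628,191.807) → (324.087,121.672) → (106.867,103.354) → (233.469,153.344).

(Gcodetools for Inkscape — laser output)
G21
G90
G0 X263.682 Y49.016
M3 S829
G01 X231.835 Y57.103 F1507
G01 X218.301 Y87.044
G01 X233.272 Y116.294
G01 X265.475 Y122.825
G01 X290.659 Y101.721
G01 X289.861 Y68.872
G01 X263.682 Y49.016
M5
G0 X48.249 Y7.904
M3 S829
G01 X23.100 Y8.697 F1507
G01 X11.212 Y30.873
G01 X24.473 Y52.256
G01 X49.622 Y51.463
G01 X61.510 Y29.287
G01 X48.249 Y7.904
M5
G0 X287.329 Y133.817
M3 S829
G01 X241.505 Y127.268 F1507
G01 X191.451 Y115.196
G01 X137.166 Y97.601
G01 X78.651 Y74.482
M5
G0 X318.628 Y191.807
M3 S829
G01 X324.087 Y121.672 F1507
G01 X106.867 Y103.354
G01 X233.469 Y153.344
M5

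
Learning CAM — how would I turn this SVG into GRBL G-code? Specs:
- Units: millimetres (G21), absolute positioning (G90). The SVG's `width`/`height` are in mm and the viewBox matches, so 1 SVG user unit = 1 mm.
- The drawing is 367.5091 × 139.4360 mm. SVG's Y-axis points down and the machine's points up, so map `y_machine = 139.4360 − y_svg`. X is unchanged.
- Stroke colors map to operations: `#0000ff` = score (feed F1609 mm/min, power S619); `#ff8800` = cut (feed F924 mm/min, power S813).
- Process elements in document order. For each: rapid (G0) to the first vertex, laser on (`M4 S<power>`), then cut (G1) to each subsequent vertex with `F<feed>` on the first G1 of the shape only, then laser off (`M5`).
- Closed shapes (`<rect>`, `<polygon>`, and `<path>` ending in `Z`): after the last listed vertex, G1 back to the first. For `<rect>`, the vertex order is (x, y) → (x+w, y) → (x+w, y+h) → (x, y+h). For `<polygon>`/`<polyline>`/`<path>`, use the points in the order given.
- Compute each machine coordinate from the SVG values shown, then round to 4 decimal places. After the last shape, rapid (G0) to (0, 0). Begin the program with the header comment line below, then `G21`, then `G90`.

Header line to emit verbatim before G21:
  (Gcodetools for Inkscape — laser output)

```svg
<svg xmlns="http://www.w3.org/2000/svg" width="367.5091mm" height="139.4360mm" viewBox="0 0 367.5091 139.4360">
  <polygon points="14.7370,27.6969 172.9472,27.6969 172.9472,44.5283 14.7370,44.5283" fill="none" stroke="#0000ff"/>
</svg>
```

viewBox `0 0 367.5091 139.4360` with mm width/height → 1 unit = 1 mm. Flip: y_m = 139.4360 − y_svg.

**Shape 1** — `<polygon>` rectangle, stroke `#0000ff` → score (S619, F1609). Machine vertices: (14.7370,111.7391) → (172.9472,111.7391) → (172.9472,94.9077) → (14.7370,94.9077) → (14.7370,111.7391). Closed: final G1 returns to the first vertex.

(Gcodetools for Inkscape — laser output)
G21
G90
G0 X14.7370 Y111.7391
M4 S619
G1 X172.9472 Y111.7391 F1609
G1 X172.9472 Y94.9077
G1 X14.7370 Y94.9077
G1 X14.7370 Y111.7391
M5
G0 X0.0000 Y0.0000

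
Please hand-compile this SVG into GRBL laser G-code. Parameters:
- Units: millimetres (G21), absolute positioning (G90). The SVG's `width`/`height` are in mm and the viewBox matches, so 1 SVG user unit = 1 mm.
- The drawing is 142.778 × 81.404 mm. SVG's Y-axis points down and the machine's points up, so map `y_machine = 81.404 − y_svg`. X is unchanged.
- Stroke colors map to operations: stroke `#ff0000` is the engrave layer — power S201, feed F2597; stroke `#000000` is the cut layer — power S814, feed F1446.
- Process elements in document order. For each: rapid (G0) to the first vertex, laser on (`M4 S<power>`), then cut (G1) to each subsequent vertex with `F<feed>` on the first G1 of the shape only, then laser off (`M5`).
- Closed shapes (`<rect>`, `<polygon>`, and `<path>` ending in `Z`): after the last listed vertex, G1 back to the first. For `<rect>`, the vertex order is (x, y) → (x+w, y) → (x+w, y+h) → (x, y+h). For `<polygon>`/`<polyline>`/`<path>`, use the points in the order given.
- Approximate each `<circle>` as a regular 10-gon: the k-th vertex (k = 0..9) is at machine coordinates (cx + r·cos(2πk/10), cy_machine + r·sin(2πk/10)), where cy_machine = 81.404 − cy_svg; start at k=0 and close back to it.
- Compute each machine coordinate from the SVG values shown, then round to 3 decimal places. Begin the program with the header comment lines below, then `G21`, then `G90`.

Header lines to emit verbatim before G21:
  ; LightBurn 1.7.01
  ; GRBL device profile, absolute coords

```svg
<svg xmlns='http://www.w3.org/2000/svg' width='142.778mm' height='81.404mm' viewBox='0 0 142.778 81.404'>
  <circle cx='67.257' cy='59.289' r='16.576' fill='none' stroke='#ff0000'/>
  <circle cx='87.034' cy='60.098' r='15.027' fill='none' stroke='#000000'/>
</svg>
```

Since the viewBox matches the mm dimensions, user units are millimetres directly. The only transform is the Y-flip y_m = 81.404 − y_svg.

Shape 1 is a circle drawn with `<circle>`. Its stroke #ff0000 means engrave at S201, F2597. After flipping Y the toolpath is (83.833,22.115) → (80.667,31.858) → (72.379,37.880) → (62.135,37.880) → (53.847,31.858) → (50.681,22.115) → (53.847,12.372) → (62.135,6.350) → (72.379,6.350) → (80.667,12.372) → (83.833,22.115), returning to the start.

Shape 2 is a circle drawn with `<circle>`. Its stroke #000000 means cut at S814, F1446. After flipping Y the toolpath is (102.061,21.306) → (99.191,30.139) → (91.678,35.598) → (82.390,35.598) → (74.877,30.139) → (72.007,21.306) → (74.877,12.473) → (82.390,7.014) → (91.678,7.014) → (99.191,12.473) → (102.061,21.306), returning to the start.

; LightBurn 1.7.01
; GRBL device profile, absolute coords
G21
G90
G0 X83.833 Y22.115
M4 S201
G1 X80.667 Y31.858 F2597
G1 X72.379 Y37.880
G1 X62.135 Y37.880
G1 X53.847 Y31.858
G1 X50.681 Y22.115
G1 X53.847 Y12.372
G1 X62.135 Y6.350
G1 X72.379 Y6.350
G1 X80.667 Y12.372
G1 X83.833 Y22.115
M5
G0 X102.061 Y21.306
M4 S814
G1 X99.191 Y30.139 F1446
G1 X91.678 Y35.598
G1 X82.390 Y35.598
G1 X74.877 Y30.139
G1 X72.007 Y21.306
G1 X74.877 Y12.473
G1 X82.390 Y7.014
G1 X91.678 Y7.014
G1 X99.191 Y12.473
G1 X102.061 Y21.306
M5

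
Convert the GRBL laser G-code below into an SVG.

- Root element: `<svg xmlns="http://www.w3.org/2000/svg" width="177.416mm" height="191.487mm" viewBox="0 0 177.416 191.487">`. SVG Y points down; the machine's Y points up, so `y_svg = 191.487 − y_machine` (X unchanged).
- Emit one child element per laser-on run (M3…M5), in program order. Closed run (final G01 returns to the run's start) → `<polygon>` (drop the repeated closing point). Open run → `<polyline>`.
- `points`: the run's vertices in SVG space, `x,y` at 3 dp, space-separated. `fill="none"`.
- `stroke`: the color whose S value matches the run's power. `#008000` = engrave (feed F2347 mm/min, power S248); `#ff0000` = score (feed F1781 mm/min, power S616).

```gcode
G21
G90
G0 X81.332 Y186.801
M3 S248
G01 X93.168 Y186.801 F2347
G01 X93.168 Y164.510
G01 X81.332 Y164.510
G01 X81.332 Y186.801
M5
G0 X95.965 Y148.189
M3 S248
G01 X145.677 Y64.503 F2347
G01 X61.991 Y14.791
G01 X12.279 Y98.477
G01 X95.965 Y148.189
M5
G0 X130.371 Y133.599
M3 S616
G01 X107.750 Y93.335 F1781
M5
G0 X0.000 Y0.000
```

<svg xmlns="http://www.w3.org/2000/svg" width="177.416mm" height="191.487mm" viewBox="0 0 177.416 191.487">
  <polygon points="81.332,4.686 93.168,4.686 93.168,26.977 81.332,26.977" fill="none" stroke="#008000"/>
  <polygon points="95.965,43.298 145.677,126.984 61.991,176.696 12.279,93.010" fill="none" stroke="#008000"/>
  <polyline points="130.371,57.888 107.750,98.152" fill="none" stroke="#ff0000"/>
</svg>

Machine Y-up, SVG Y-down with viewBox height 191.487, so y_svg = 191.487 − y_machine; X carries over.

Run 1: S248 ⇒ engrave layer `#008000`. The run returns to its start, so emit a `<polygon>` with points (Y-flipped): 81.332,4.686 93.168,4.686 93.168,26.977 81.332,26.977.

Run 2: the run's S248 means `#008000` (engrave). The run returns to its start, so emit a `<polygon>` with points (Y-flipped): 95.965,43.298 145.677,126.984 61.991,176.696 12.279,93.010.

Run 3: S616 ⇒ score layer `#ff0000`. The run is open, so emit a `<polyline>` with points (Y-flipped): 130.371,57.888 107.750,98.152.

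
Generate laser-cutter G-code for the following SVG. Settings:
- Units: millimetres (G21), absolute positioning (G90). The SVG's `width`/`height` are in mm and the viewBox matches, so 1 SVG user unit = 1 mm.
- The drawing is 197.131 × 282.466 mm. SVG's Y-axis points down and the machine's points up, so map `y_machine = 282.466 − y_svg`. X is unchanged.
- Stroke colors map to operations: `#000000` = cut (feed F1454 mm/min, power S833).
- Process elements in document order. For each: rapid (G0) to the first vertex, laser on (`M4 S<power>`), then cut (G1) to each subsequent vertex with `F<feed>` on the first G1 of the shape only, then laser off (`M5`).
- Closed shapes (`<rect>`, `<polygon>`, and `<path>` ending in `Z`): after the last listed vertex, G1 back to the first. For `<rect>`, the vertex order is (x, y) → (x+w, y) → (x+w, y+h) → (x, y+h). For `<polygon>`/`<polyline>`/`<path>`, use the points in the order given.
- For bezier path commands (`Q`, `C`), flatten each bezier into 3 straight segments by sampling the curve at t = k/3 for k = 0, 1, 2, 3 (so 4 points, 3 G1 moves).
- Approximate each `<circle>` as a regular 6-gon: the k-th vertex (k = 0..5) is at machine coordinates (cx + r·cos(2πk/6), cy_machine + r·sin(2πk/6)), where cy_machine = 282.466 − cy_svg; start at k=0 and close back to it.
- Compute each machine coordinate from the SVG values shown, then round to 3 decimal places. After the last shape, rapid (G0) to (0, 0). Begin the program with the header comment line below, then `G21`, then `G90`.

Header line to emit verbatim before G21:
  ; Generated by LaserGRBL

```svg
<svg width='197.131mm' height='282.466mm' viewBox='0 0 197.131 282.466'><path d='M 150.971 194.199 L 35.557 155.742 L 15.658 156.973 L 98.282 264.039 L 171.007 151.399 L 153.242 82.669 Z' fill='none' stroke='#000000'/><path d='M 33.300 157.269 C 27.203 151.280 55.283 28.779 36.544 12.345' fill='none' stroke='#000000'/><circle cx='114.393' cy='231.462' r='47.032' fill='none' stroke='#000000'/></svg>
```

1 u = 1 mm; y_m = 282.466 − y.

[1] `<path>` closed polygon, #000000→cut S833 F1454: (150.971,88.267) → (35.557,126.724) → (15.658,125.493) → (98.282,18.427) → (171.007,131.067) → (153.242,199.797) → (150.971,88.267) (closed)

[2] `<path>` cubic bezier, #000000→cut S833 F1454: (33.300,125.197) → (35.595,161.780) → (42.677,226.575) → (36.544,270.121)

[3] `<circle>` circle, #000000→cut S833 F1454: (161.425,51.004) → (137.909,91.735) → (90.877,91.735) → (67.361,51.004) → (90.877,10.273) → (137.909,10.273) → (161.425,51.004) (closed)

; Generated by LaserGRBL
G21
G90
G0 X150.971 Y88.267
M4 S833
G1 X35.557 Y126.724 F1454
G1 X15.658 Y125.493
G1 X98.282 Y18.427
G1 X171.007 Y131.067
G1 X153.242 Y199.797
G1 X150.971 Y88.267
M5
G0 X33.300 Y125.197
M4 S833
G1 X35.595 Y161.780 F1454
G1 X42.677 Y226.575
G1 X36.544 Y270.121
M5
G0 X161.425 Y51.004
M4 S833
G1 X137.909 Y91.735 F1454
G1 X90.877 Y91.735
G1 X67.361 Y51.004
G1 X90.877 Y10.273
G1 X137.909 Y10.273
G1 X161.425 Y51.004
M5
G0 X0.000 Y0.000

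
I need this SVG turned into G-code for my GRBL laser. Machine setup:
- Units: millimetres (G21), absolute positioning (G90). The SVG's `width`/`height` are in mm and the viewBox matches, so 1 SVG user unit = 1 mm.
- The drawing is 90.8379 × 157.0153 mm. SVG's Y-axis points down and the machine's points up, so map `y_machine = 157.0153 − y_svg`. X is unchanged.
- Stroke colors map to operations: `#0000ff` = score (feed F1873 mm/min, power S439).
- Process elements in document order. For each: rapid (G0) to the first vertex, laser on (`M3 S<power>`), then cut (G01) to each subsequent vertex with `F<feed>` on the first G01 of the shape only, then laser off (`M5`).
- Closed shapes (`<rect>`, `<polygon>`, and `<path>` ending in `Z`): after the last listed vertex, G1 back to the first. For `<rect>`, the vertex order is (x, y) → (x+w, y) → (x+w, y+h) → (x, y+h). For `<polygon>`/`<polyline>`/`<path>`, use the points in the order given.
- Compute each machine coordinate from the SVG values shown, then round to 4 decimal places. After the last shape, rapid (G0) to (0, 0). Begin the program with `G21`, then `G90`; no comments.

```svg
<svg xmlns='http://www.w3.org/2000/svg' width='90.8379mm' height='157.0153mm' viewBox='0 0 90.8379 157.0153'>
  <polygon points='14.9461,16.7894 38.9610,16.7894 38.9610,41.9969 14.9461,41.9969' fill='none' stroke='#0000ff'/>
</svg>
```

Since the viewBox matches the mm dimensions, user units are millimetres directly. The only transform is the Y-flip y_m = 157.0153 − y_svg.

Shape 1 is a rectangle drawn with `<polygon>`. Its stroke #0000ff means score at S439, F1873. After flipping Y the toolpath is (14.9461,140.2259) → (38.9610,140.2259) → (38.9610,115.0184) → (14.9461,115.0184) → (14.9461,140.2259), returning to the start.

G21
G90
G0 X14.9461 Y140.2259
M3 S439
G01 X38.9610 Y140.2259 F1873
G01 X38.9610 Y115.0184
G01 X14.9461 Y115.0184
G01 X14.9461 Y140.2259
M5
G0 X0.0000 Y0.0000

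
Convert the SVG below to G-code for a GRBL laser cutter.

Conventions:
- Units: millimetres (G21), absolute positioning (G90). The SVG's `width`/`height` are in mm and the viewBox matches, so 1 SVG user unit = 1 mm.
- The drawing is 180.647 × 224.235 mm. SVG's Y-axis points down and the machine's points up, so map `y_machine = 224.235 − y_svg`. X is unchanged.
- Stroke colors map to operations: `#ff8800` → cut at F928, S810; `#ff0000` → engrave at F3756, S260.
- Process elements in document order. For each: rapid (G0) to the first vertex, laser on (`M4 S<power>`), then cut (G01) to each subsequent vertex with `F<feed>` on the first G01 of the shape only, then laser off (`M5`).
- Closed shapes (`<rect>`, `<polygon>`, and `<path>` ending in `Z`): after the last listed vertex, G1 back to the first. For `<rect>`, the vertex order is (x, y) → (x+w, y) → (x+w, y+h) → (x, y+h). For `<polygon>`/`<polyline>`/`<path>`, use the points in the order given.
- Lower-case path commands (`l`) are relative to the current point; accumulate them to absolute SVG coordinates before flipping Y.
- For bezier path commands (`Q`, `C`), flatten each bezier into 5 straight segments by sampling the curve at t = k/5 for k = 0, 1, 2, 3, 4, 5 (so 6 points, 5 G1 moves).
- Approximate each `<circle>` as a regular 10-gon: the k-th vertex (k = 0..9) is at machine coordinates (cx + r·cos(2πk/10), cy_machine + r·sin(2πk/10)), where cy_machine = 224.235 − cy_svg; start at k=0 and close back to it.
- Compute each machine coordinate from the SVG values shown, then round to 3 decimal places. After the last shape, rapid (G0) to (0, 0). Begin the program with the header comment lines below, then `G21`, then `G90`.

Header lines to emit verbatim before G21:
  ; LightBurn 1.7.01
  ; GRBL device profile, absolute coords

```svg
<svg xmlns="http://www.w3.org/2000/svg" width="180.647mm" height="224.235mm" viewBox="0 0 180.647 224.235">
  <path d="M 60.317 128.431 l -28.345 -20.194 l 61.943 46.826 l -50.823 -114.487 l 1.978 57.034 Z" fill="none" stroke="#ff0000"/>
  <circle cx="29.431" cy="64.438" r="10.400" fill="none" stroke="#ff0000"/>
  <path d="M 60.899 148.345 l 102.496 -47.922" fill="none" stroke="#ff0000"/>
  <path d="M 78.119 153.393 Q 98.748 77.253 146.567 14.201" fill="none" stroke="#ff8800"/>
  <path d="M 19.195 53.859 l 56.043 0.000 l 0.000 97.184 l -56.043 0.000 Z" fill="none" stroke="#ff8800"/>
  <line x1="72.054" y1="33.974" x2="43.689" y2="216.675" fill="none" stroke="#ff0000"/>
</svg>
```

; LightBurn 1.7.01
; GRBL device profile, absolute coords
G21
G90
G0 X60.317 Y95.804
M4 S260
G01 X31.972 Y115.998 F3756
G01 X93.915 Y69.172
G01 X43.092 Y183.659
G01 X45.070 Y126.625
G01 X60.317 Y95.804
M5
G0 X39.831 Y159.797
M4 S260
G01 X37.845 Y165.910 F3756
G01 X32.645 Y169.688
G01 X26.217 Y169.688
G01 X21.017 Y165.910
G01 X19.031 Y159.797
G01 X21.017 Y153.684
G01 X26.217 Y149.906
G01 X32.645 Y149.906
G01 X37.845 Y153.684
G01 X39.831 Y159.797
M5
G0 X60.899 Y75.890
M4 S260
G01 X163.395 Y123.812 F3756
M5
G0 X78.119 Y70.842
M4 S810
G01 X87.458 Y100.774 F928
G01 X98.973 Y129.660
G01 X112.662 Y157.498
G01 X128.527 Y184.290
G01 X146.567 Y210.034
M5
G0 X19.195 Y170.376
M4 S810
G01 X75.238 Y170.376 F928
G01 X75.238 Y73.192
G01 X19.195 Y73.192
G01 X19.195 Y170.376
M5
G0 X72.054 Y190.261
M4 S260
G01 X43.689 Y7.560 F3756
M5
G0 X0.000 Y0.000

viewBox `0 0 180.647 224.235` with mm width/height → 1 unit = 1 mm. Flip: y_m = 224.235 − y_svg.

**Shape 1** — `<path>` closed polygon, stroke `#ff0000` → engrave (S260, F3756). Machine vertices: (60.317,95.804) → (31.972,115.998) → (93.915,69.172) → (43.092,183.659) → (45.070,126.625) → (60.317,95.804). Closed: final G1 returns to the first vertex.

**Shape 2** — `<circle>` circle, stroke `#ff0000` → engrave (S260, F3756). Machine vertices: (39.831,159.797) → (37.845,165.910) → (32.645,169.688) → (26.217,169.688) → (21.017,165.910) → (19.031,159.797) → (21.017,153.684) → (26.217,149.906) → (32.645,149.906) → (37.845,153.684) → (39.831,159.797). Closed: final G1 returns to the first vertex.

**Shape 3** — `<path>` line segment, stroke `#ff0000` → engrave (S260, F3756). Machine vertices: (60.899,75.890) → (163.395,123.812). Open path.

**Shape 4** — `<path>` quadratic bezier, stroke `#ff8800` → cut (S810, F928). Control points (SVG): P0=(78.119,153.393), P1=(98.748,77.253), P2=(146.567,14.201); sampled at t=k/5. Machine vertices: (78.119,70.842) → (87.458,100.774) → (98.973,129.660) → (112.662,157.498) → (128.527,184.290) → (146.567,210.034). Open path.

**Shape 5** — `<path>` rectangle, stroke `#ff8800` → cut (S810, F928). Machine vertices: (19.195,170.376) → (75.238,170.376) → (75.238,73.192) → (19.195,73.192) → (19.195,170.376). Closed: final G1 returns to the first vertex.

**Shape 6** — `<line>` line segment, stroke `#ff0000` → engrave (S260, F3756). Machine vertices: (72.054,190.261) → (43.689,7.560). Open path.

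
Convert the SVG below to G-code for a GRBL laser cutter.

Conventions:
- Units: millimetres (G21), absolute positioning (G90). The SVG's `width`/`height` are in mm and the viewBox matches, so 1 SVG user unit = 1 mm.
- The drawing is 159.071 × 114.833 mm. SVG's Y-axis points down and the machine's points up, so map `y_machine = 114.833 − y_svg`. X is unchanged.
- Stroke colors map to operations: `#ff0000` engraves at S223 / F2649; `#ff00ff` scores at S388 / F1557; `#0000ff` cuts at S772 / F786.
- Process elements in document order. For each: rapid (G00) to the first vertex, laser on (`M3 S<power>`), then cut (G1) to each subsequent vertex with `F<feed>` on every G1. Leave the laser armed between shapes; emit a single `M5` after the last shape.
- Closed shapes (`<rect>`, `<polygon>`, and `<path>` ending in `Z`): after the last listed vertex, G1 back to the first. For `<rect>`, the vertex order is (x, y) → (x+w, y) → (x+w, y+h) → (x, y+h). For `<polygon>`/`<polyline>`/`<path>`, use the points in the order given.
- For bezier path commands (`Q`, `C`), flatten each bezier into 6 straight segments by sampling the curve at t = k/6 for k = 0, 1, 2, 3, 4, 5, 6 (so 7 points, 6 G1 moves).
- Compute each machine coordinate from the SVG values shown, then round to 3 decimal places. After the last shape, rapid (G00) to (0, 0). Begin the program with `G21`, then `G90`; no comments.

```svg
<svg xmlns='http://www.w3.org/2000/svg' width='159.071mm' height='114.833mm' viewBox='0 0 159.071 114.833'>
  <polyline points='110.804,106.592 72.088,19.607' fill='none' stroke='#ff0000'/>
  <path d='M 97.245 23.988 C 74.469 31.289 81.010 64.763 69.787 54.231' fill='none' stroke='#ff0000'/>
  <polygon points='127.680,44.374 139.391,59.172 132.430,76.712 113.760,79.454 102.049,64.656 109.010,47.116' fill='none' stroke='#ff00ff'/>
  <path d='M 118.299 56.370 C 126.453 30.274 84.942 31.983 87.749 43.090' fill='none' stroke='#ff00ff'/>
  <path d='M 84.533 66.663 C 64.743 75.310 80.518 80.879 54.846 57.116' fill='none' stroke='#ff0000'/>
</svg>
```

Since the viewBox matches the mm dimensions, user units are millimetres directly. The only transform is the Y-flip y_m = 114.833 − y_svg.

Shape 1 is a line segment drawn with `<polyline>`. Its stroke #ff0000 means engrave at S223, F2649. After flipping Y the toolpath is (110.804,8.241) → (72.088,95.226).

Shape 2 is a cubic bezier drawn with `<path>`. Its stroke #ff0000 means engrave at S223, F2649. After flipping Y the toolpath is (97.245,90.845) → (88.082,85.338) → (82.498,77.419) → (79.184,69.036) → (76.832,62.139) → (74.136,58.678) → (69.787,60.602).

Shape 3 is a regular polygon drawn with `<polygon>`. Its stroke #ff00ff means score at S388, F1557. After flipping Y the toolpath is (127.680,70.459) → (139.391,55.661) → (132.430,38.121) → (113.760,35.379) → (102.049,50.177) → (109.010,67.717) → (127.680,70.459), returning to the start.

Shape 4 is a cubic bezier drawn with `<path>`. Its stroke #ff00ff means score at S388, F1557. After flipping Y the toolpath is (118.299,58.463) → (118.672,69.279) → (113.379,75.972) → (105.029,79.054) → (96.234,79.036) → (89.604,76.428) → (87.749,71.743).

Shape 5 is a cubic bezier drawn with `<path>`. Its stroke #ff0000 means engrave at S223, F2649. After flipping Y the toolpath is (84.533,48.170) → (77.245,44.225) → (73.746,41.521) → (71.895,40.790) → (69.555,42.759) → (64.585,48.158) → (54.846,57.717).

G21
G90
G00 X110.804 Y8.241
M3 S223
G1 X72.088 Y95.226 F2649
G00 X97.245 Y90.845
M3 S223
G1 X88.082 Y85.338 F2649
G1 X82.498 Y77.419 F2649
G1 X79.184 Y69.036 F2649
G1 X76.832 Y62.139 F2649
G1 X74.136 Y58.678 F2649
G1 X69.787 Y60.602 F2649
G00 X127.680 Y70.459
M3 S388
G1 X139.391 Y55.661 F1557
G1 X132.430 Y38.121 F1557
G1 X113.760 Y35.379 F1557
G1 X102.049 Y50.177 F1557
G1 X109.010 Y67.717 F1557
G1 X127.680 Y70.459 F1557
G00 X118.299 Y58.463
M3 S388
G1 X118.672 Y69.279 F1557
G1 X113.379 Y75.972 F1557
G1 X105.029 Y79.054 F1557
G1 X96.234 Y79.036 F1557
G1 X89.604 Y76.428 F1557
G1 X87.749 Y71.743 F1557
G00 X84.533 Y48.170
M3 S223
G1 X77.245 Y44.225 F2649
G1 X73.746 Y41.521 F2649
G1 X71.895 Y40.790 F2649
G1 X69.555 Y42.759 F2649
G1 X64.585 Y48.158 F2649
G1 X54.846 Y57.717 F2649
M5
G00 X0.000 Y0.000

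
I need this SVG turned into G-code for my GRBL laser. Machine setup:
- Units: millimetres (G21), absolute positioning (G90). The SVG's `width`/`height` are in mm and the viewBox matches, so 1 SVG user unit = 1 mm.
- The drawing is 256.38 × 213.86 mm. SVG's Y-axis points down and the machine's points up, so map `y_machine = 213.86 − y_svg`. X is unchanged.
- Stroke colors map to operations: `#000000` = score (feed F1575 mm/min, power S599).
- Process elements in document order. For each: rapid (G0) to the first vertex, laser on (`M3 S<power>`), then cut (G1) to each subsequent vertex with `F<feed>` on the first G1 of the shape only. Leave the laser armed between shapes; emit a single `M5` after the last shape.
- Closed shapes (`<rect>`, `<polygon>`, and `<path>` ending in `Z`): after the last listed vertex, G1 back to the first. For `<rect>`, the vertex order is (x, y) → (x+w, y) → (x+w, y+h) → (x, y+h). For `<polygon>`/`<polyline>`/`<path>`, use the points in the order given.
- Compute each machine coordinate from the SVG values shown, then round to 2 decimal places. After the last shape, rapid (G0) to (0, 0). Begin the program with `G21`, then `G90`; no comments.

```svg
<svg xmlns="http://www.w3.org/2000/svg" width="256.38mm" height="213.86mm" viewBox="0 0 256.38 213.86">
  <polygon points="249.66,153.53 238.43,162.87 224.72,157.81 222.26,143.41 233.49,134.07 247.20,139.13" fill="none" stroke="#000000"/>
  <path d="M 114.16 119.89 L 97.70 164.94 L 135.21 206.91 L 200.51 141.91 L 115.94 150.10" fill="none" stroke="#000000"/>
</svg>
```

G21
G90
G0 X249.66 Y60.33
M3 S599
G1 X238.43 Y50.99 F1575
G1 X224.72 Y56.05
G1 X222.26 Y70.45
G1 X233.49 Y79.79
G1 X247.20 Y74.73
G1 X249.66 Y60.33
G0 X114.16 Y93.97
M3 S599
G1 X97.70 Y48.92 F1575
G1 X135.21 Y6.95
G1 X200.51 Y71.95
G1 X115.94 Y63.76
M5
G0 X0.00 Y0.00

viewBox `0 0 256.38 213.86` with mm width/height → 1 unit = 1 mm. Flip: y_m = 213.86 − y_svg.

**Shape 1** — `<polygon>` regular polygon, stroke `#000000` → score (S599, F1575). Machine vertices: (249.66,60.33) → (238.43,50.99) → (224.72,56.05) → (222.26,70.45) → (233.49,79.79) → (247.20,74.73) → (249.66,60.33). Closed: final G1 returns to the first vertex.

**Shape 2** — `<path>` open polyline, stroke `#000000` → score (S599, F1575). Machine vertices: (114.16,93.97) → (97.70,48.92) → (135.21,6.95) → (200.51,71.95) → (115.94,63.76). Open path.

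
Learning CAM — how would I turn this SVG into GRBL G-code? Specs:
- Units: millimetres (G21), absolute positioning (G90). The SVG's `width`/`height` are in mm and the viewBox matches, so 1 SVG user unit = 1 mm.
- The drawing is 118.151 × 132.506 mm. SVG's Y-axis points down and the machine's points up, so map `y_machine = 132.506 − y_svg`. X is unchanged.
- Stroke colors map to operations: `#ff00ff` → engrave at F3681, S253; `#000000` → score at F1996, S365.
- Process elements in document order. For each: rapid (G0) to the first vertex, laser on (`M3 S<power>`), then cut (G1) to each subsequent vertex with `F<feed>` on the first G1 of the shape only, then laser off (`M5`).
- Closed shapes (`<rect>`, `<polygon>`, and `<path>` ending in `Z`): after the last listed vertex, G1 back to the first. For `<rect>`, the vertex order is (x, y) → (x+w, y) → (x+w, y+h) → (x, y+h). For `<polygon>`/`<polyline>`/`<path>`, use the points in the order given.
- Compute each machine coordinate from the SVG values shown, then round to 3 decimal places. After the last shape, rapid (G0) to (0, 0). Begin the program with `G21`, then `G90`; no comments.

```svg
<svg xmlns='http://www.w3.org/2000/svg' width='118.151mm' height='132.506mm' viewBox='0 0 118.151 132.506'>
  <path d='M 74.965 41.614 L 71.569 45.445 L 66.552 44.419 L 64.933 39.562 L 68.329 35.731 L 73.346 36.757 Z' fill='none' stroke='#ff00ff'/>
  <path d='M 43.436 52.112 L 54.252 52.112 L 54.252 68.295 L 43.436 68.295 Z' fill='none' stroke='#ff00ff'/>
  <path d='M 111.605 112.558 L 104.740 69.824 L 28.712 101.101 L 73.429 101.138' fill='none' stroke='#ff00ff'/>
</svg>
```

G21
G90
G0 X74.965 Y90.892
M3 S253
G1 X71.569 Y87.061 F3681
G1 X66.552 Y88.087
G1 X64.933 Y92.944
G1 X68.329 Y96.775
G1 X73.346 Y95.749
G1 X74.965 Y90.892
M5
G0 X43.436 Y80.394
M3 S253
G1 X54.252 Y80.394 F3681
G1 X54.252 Y64.211
G1 X43.436 Y64.211
G1 X43.436 Y80.394
M5
G0 X111.605 Y19.948
M3 S253
G1 X104.740 Y62.682 F3681
G1 X28.712 Y31.405
G1 X73.429 Y31.368
M5
G0 X0.000 Y0.000

1 u = 1 mm; y_m = 132.506 − y.

[1] `<path>` regular polygon, #ff00ff→engrave S253 F3681: (74.965,90.892) → (71.569,87.061) → (66.552,88.087) → (64.933,92.944) → (68.329,96.775) → (73.346,95.749) → (74.965,90.892) (closed)

[2] `<path>` rectangle, #ff00ff→engrave S253 F3681: (43.436,80.394) → (54.252,80.394) → (54.252,64.211) → (43.436,64.211) → (43.436,80.394) (closed)

[3] `<path>` open polyline, #ff00ff→engrave S253 F3681: (111.605,19.948) → (104.740,62.682) → (28.712,31.405) → (73.429,31.368)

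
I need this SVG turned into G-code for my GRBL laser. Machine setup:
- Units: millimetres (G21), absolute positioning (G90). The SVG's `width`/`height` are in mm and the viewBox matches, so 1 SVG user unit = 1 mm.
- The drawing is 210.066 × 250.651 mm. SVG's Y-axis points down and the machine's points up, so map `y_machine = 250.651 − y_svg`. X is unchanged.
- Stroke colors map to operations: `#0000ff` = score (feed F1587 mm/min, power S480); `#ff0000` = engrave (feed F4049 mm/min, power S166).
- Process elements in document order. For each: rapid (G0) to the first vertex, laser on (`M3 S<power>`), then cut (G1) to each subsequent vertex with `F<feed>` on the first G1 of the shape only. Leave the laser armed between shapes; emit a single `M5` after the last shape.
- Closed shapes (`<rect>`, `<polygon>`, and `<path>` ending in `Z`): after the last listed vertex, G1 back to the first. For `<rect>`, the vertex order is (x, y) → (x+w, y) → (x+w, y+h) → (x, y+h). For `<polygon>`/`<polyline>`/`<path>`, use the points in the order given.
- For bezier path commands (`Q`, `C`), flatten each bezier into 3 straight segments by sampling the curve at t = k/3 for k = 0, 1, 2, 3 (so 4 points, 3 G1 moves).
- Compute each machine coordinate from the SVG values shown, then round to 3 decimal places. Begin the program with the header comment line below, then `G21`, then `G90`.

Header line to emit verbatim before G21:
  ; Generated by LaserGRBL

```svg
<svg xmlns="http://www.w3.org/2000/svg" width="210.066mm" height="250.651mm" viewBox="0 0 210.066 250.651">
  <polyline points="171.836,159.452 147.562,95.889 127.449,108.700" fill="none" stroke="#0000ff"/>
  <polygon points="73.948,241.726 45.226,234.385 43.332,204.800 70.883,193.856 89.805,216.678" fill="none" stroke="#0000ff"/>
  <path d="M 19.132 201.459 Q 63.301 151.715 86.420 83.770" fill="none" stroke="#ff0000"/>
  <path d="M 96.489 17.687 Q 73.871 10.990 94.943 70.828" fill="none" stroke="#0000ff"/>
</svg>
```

1 u = 1 mm; y_m = 250.651 − y.

[1] `<polyline>` open polyline, #0000ff→score S480 F1587: (171.836,91.199) → (147.562,154.762) → (127.449,141.951)

[2] `<polygon>` regular polygon, #0000ff→score S480 F1587: (73.948,8.925) → (45.226,16.266) → (43.332,45.851) → (70.883,56.795) → (89.805,33.973) → (73.948,8.925) (closed)

[3] `<path>` quadratic bezier, #ff0000→engrave S166 F4049: (19.132,49.192) → (46.239,84.377) → (68.668,123.607) → (86.420,166.881)

[4] `<path>` quadratic bezier, #0000ff→score S480 F1587: (96.489,232.964) → (86.265,230.036) → (85.749,212.322) → (94.943,179.823)

; Generated by LaserGRBL
G21
G90
G0 X171.836 Y91.199
M3 S480
G1 X147.562 Y154.762 F1587
G1 X127.449 Y141.951
G0 X73.948 Y8.925
M3 S480
G1 X45.226 Y16.266 F1587
G1 X43.332 Y45.851
G1 X70.883 Y56.795
G1 X89.805 Y33.973
G1 X73.948 Y8.925
G0 X19.132 Y49.192
M3 S166
G1 X46.239 Y84.377 F4049
G1 X68.668 Y123.607
G1 X86.420 Y166.881
G0 X96.489 Y232.964
M3 S480
G1 X86.265 Y230.036 F1587
G1 X85.749 Y212.322
G1 X94.943 Y179.823
M5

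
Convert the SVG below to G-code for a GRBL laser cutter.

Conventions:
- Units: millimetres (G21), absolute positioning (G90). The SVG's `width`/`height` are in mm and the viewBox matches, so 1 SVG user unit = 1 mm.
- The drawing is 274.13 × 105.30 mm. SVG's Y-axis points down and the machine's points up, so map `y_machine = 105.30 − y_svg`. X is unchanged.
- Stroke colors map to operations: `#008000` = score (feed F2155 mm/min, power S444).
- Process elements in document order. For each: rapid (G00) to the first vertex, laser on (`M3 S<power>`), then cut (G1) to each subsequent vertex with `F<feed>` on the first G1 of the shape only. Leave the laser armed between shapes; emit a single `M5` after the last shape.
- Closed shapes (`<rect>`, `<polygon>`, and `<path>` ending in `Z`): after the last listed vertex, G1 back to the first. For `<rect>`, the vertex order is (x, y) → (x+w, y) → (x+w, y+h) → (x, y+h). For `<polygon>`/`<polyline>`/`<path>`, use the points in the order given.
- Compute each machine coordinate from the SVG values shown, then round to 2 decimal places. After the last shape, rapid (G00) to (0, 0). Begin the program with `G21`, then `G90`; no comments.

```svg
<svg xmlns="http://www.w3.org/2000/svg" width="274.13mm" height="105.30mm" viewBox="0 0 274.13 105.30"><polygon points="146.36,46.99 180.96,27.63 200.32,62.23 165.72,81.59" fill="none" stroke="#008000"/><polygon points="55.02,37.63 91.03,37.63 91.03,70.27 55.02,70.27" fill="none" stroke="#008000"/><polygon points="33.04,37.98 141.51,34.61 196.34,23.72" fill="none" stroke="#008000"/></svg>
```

1 u = 1 mm; y_m = 105.30 − y.

[1] `<polygon>` regular polygon, #008000→score S444 F2155: (146.36,58.31) → (180.96,77.67) → (200.32,43.07) → (165.72,23.71) → (146.36,58.31) (closed)

[2] `<polygon>` rectangle, #008000→score S444 F2155: (55.02,67.67) → (91.03,67.67) → (91.03,35.03) → (55.02,35.03) → (55.02,67.67) (closed)

[3] `<polygon>` closed polygon, #008000→score S444 F2155: (33.04,67.32) → (141.51,70.69) → (196.34,81.58) → (33.04,67.32) (closed)

G21
G90
G00 X146.36 Y58.31
M3 S444
G1 X180.96 Y77.67 F2155
G1 X200.32 Y43.07
G1 X165.72 Y23.71
G1 X146.36 Y58.31
G00 X55.02 Y67.67
M3 S444
G1 X91.03 Y67.67 F2155
G1 X91.03 Y35.03
G1 X55.02 Y35.03
G1 X55.02 Y67.67
G00 X33.04 Y67.32
M3 S444
G1 X141.51 Y70.69 F2155
G1 X196.34 Y81.58
G1 X33.04 Y67.32
M5
G00 X0.00 Y0.00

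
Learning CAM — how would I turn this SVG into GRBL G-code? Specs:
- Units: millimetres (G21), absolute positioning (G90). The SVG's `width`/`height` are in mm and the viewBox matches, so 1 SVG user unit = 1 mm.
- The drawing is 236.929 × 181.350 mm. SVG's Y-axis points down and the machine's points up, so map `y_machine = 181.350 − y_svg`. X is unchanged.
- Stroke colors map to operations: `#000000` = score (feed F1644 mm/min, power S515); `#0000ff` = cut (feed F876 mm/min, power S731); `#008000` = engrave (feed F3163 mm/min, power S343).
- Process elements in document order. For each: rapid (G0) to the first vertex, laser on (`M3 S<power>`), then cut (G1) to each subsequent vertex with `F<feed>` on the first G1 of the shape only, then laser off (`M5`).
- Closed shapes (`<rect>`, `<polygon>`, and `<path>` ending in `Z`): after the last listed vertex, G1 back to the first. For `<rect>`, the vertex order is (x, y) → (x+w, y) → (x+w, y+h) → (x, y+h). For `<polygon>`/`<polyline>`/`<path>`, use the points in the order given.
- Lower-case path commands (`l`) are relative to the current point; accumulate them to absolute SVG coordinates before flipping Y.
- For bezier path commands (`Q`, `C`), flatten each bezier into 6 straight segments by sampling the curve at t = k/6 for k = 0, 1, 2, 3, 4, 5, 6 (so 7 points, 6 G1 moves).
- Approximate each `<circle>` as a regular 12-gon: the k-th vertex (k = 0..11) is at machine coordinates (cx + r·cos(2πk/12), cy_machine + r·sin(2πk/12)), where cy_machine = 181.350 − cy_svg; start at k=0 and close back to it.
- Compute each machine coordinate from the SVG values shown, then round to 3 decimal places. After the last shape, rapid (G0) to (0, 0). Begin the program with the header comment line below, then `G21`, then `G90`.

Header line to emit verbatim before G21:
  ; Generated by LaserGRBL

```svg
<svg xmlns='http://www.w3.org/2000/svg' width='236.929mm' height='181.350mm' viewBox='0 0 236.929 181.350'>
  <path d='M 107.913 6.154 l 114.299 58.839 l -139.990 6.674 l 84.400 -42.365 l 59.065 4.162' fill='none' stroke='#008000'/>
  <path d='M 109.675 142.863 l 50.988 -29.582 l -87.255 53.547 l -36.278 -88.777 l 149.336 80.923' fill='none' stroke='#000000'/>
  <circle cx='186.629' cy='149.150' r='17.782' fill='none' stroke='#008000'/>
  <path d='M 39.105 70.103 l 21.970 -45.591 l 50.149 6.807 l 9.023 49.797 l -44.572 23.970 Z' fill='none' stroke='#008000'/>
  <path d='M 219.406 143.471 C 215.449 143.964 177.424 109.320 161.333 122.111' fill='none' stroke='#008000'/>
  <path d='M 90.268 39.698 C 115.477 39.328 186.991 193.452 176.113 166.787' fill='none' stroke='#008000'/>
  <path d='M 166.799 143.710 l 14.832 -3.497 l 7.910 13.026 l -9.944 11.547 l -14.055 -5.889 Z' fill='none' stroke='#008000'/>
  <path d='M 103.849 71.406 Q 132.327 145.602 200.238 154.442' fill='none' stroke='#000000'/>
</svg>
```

; Generated by LaserGRBL
G21
G90
G0 X107.913 Y175.196
M3 S343
G1 X222.212 Y116.357 F3163
G1 X82.222 Y109.683
G1 X166.622 Y152.048
G1 X225.687 Y147.886
M5
G0 X109.675 Y38.487
M3 S515
G1 X160.663 Y68.069 F1644
G1 X73.408 Y14.522
G1 X37.130 Y103.299
G1 X186.466 Y22.376
M5
G0 X204.411 Y32.200
M3 S343
G1 X202.029 Y41.091 F3163
G1 X195.520 Y47.600
G1 X186.629 Y49.982
G1 X177.738 Y47.600
G1 X171.229 Y41.091
G1 X168.847 Y32.200
G1 X171.229 Y23.309
G1 X177.738 Y16.800
G1 X186.629 Y14.418
G1 X195.520 Y16.800
G1 X202.029 Y23.309
G1 X204.411 Y32.200
M5
G0 X39.105 Y111.247
M3 S343
G1 X61.075 Y156.838 F3163
G1 X111.224 Y150.031
G1 X120.247 Y100.234
G1 X75.675 Y76.264
G1 X39.105 Y111.247
M5
G0 X219.406 Y37.879
M3 S343
G1 X214.848 Y40.178 F3163
G1 X206.167 Y46.040
G1 X194.920 Y53.171
G1 X182.661 Y59.277
G1 X170.947 Y62.064
G1 X161.333 Y59.239
M5
G0 X90.268 Y141.652
M3 S343
G1 X106.135 Y130.515 F3163
G1 X126.145 Y102.942
G1 X146.723 Y68.247
G1 X164.294 Y35.743
G1 X175.282 Y14.744
G1 X176.113 Y14.563
M5
G0 X166.799 Y37.640
M3 S343
G1 X181.631 Y41.137 F3163
G1 X189.541 Y28.111
G1 X179.597 Y16.564
G1 X165.542 Y22.453
G1 X166.799 Y37.640
M5
G0 X103.849 Y109.944
M3 S515
G1 X114.437 Y87.027 F1644
G1 X127.216 Y67.742
G1 X142.185 Y52.087
G1 X159.345 Y40.063
G1 X178.696 Y31.670
G1 X200.238 Y26.908
M5
G0 X0.000 Y0.000

Since the viewBox matches the mm dimensions, user units are millimetres directly. The only transform is the Y-flip y_m = 181.350 − y_svg.

Shape 1 is a open polyline drawn with `<path>`. Its stroke #008000 means engrave at S343, F3163. After flipping Y the toolpath is (107.913,175.196) → (222.212,116.357) → (82.222,109.683) → (166.622,152.048) → (225.687,147.886).

Shape 2 is a open polyline drawn with `<path>`. Its stroke #000000 means score at S515, F1644. After flipping Y the toolpath is (109.675,38.487) → (160.663,68.069) → (73.408,14.522) → (37.130,103.299) → (186.466,22.376).

Shape 3 is a circle drawn with `<circle>`. Its stroke #008000 means engrave at S343, F3163. After flipping Y the toolpath is (204.411,32.200) → (202.029,41.091) → (195.520,47.600) → (186.629,49.982) → (177.738,47.600) → (171.229,41.091) → (168.847,32.200) → (171.229,23.309) → (177.738,16.800) → (186.629,14.418) → (195.520,16.800) → (202.029,23.309) → (204.411,32.200), returning to the start.

Shape 4 is a regular polygon drawn with `<path>`. Its stroke #008000 means engrave at S343, F3163. After flipping Y the toolpath is (39.105,111.247) → (61.075,156.838) → (111.224,150.031) → (120.247,100.234) → (75.675,76.264) → (39.105,111.247), returning to the start.

Shape 5 is a cubic bezier drawn with `<path>`. Its stroke #008000 means engrave at S343, F3163. After flipping Y the toolpath is (219.406,37.879) → (214.848,40.178) → (206.167,46.040) → (194.920,53.171) → (182.661,59.277) → (170.947,62.064) → (161.333,59.239).

Shape 6 is a cubic bezier drawn with `<path>`. Its stroke #008000 means engrave at S343, F3163. After flipping Y the toolpath is (90.268,141.652) → (106.135,130.515) → (126.145,102.942) → (146.723,68.247) → (164.294,35.743) → (175.282,14.744) → (176.113,14.563).

Shape 7 is a regular polygon drawn with `<path>`. Its stroke #008000 means engrave at S343, F3163. After flipping Y the toolpath is (166.799,37.640) → (181.631,41.137) → (189.541,28.111) → (179.597,16.564) → (165.542,22.453) → (166.799,37.640), returning to the start.

Shape 8 is a quadratic bezier drawn with `<path>`. Its stroke #000000 means score at S515, F1644. After flipping Y the toolpath is (103.849,109.944) → (114.437,87.027) → (127.216,67.742) → (142.185,52.087) → (159.345,40.063) → (178.696,31.670) → (200.238,26.908).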